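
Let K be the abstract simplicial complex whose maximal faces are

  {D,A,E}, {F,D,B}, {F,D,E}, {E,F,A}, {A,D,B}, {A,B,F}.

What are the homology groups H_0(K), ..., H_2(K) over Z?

Order the vertices as A < B < D < E < F. Listing each simplex with vertices in this order, K has dimension 2 with simplices:

  0-simplices (5): A, B, D, E, F
  1-simplices (9): AB, AD, AE, AF, BD, BF, DE, DF, EF
  2-simplices (6): ABD, ABF, ADE, AEF, BDF, DEF

giving chain groups C_0 ≅ Z^5, C_1 ≅ Z^9, C_2 ≅ Z^6.

The boundary map ∂_1: C_1 → C_0 maps an edge to its endpoints' difference, ∂[p,q] = q − p.
The 5×9 boundary matrix has rank 4 and Smith normal form diag(1,1,1,1).

Boundary ∂_2: C_2 → C_1 sends each 2-simplex [p,q,r] to [q,r] − [p,r] + [p,q]. For instance
  ∂BDF = DF − BF + BD,
  ∂ADE = DE − AE + AD.
As a 9×6 matrix over Z this has rank 5, with invariant factors (1,1,1,1,1).

Now H_k = ker ∂_k / im ∂_{k+1}, so:

  H_0: rank C_0 − rank ∂_1 = 5 − 4 = 1, and the invariant factors of ∂_1 are all 1, so H_0 = Z.
  H_1: rank ker ∂_1 − rank ∂_2 = (9 − 4) − 5 = 0, and the invariant factors of ∂_2 are all 1, so H_1 = 0.
  H_2: rank ker ∂_2 − rank ∂_3 = (6 − 5) − 0 = 1, and there is no ∂_3, so H_2 = Z.

H_0 ≅ Z,  H_1 = 0,  H_2 ≅ Z.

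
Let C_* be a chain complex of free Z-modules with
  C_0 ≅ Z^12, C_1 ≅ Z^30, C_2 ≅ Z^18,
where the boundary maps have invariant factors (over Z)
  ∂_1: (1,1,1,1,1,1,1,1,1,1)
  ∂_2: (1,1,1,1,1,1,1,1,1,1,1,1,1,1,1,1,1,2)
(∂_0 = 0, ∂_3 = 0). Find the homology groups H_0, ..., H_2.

H_0: b_0 = 12 − 0 − 10 = 2; torsion from ∂_1 factors > 1: none. So H_0 ≅ Z^2.
H_1: b_1 = 30 − 10 − 18 = 2; torsion from ∂_2 factors > 1: [2]. So H_1 ≅ Z^2 ⊕ Z/2Z.
H_2: b_2 = 18 − 18 − 0 = 0; torsion from ∂_3 factors > 1: none. So H_2 ≅ 0.

H_0 ≅ Z^2,  H_1 ≅ Z^2 ⊕ Z/2Z,  H_2 = 0.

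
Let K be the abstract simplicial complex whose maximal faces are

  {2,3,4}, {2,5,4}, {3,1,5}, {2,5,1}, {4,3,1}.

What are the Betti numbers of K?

K has 5 vertices, 10 edges, 5 triangles.
rank ∂_0 = 0, rank ∂_1 = 4 ⇒ b_0 = 5 − 0 − 4 = 1; all invariant factors of ∂_1 are 1 so no torsion. So H_0 ≅ Z.
rank ∂_1 = 4, rank ∂_2 = 5 ⇒ b_1 = 10 − 4 − 5 = 1; all invariant factors of ∂_2 are 1 so no torsion. So H_1 ≅ Z.
rank ∂_2 = 5, rank ∂_3 = 0 ⇒ b_2 = 5 − 5 − 0 = 0. So H_2 ≅ 0.

b_0 = 1, b_1 = 1, b_2 = 0.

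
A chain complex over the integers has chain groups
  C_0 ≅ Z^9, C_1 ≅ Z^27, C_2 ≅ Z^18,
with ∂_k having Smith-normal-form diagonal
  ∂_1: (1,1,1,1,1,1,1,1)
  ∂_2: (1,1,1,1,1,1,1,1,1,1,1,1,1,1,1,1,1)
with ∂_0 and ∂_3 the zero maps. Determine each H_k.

H_0: b_0 = 9 − 0 − 8 = 1; torsion from ∂_1 factors > 1: none. So H_0 = Z.
H_1: b_1 = 27 − 8 − 17 = 2; torsion from ∂_2 factors > 1: none. So H_1 = Z^2.
H_2: b_2 = 18 − 17 − 0 = 1; torsion from ∂_3 factors > 1: none. So H_2 = Z.

H_0 = Z,  H_1 = Z^2,  H_2 = Z.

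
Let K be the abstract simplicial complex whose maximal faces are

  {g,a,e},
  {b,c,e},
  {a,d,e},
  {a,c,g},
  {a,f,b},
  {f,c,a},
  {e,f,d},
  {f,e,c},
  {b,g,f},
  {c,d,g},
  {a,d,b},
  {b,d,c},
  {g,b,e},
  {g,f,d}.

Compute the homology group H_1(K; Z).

K has 7 vertices, 21 edges, 14 triangles.
rank ∂_1 = 6, rank ∂_2 = 13 ⇒ b_1 = 21 − 6 − 13 = 2; all invariant factors of ∂_2 are 1 so no torsion. So H_1 = Z^2.

H_1 = Z^2.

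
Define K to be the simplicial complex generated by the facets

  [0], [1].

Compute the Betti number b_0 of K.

Fix the vertex order 0 < 1 and write every simplex with vertices in increasing order. Then dim K = 0 and the simplices of K are:

  0-simplices (2): [0], [1]

so the chain groups are C_0 ≅ Z^2.

Now H_k = ker ∂_k / im ∂_{k+1}, so:

  H_0: rank C_0 − rank ∂_1 = 2 − 0 = 2, and there is no ∂_1, so H_0 = Z^2.

(K is a triangulation of a set of 2 points.)

Hence the Betti numbers are b_0 = 2.

b_0 = 2.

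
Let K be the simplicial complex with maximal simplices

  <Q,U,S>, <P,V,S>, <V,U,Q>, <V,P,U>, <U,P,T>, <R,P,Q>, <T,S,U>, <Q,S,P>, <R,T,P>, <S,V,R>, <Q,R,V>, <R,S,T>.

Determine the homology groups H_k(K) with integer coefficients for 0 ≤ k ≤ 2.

Take the total order P < Q < R < S < T < U < V on the vertex set. Then K (dimension 2) consists of the simplices:

  0-simplices (7): P, Q, R, S, T, U, V
  1-simplices (18): PQ, PR, PS, PT, PU, PV, QR, QS, QU, QV, RS, RT, RV, ST, SU, SV, TU, UV
  2-simplices (12): PQR, PQS, PRT, PSV, PTU, PUV, QRV, QSU, QUV, RST, RSV, STU

Hence C_0 ≅ Z^7, C_1 ≅ Z^18, C_2 ≅ Z^12.

The boundary map ∂_1: C_1 → C_0 is given by ∂[p,q] = [q] − [p].
The resulting 7×18 matrix has rank 6, and its Smith normal form has invariant factors (1,1,1,1,1,1).

∂_2: C_2 → C_1 acts by ∂[p,q,r] = [q,r] − [p,r] + [p,q]. For instance
  ∂PSV = SV − PV + PS,
  ∂QUV = UV − QV + QU.
This gives a 18×12 integer matrix of rank 12; reducing to Smith normal form yields diagonal entries (1,1,1,1,1,1,1,1,1,1,1,2).

From H_k ≅ ker(∂_k) / im(∂_{k+1}) we obtain:

  H_0: rank C_0 − rank ∂_1 = 7 − 6 = 1, and the invariant factors of ∂_1 are all 1, so H_0 = Z.
  H_1: rank ker ∂_1 − rank ∂_2 = (18 − 6) − 12 = 0, and ∂_2 has invariant factor 2 > 1, so H_1 = Z_2.
  H_2: rank ker ∂_2 − rank ∂_3 = (12 − 12) − 0 = 0, and there is no ∂_3, so H_2 = 0.

(K is a triangulation of the real projective plane RP^2.)

H_0 = Z,  H_1 = Z_2,  H_2 = 0.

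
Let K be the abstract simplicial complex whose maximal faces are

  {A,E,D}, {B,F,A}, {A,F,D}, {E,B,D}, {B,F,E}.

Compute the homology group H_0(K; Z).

H_0 = Z.

K has 5 vertices, 10 edges, 5 triangles.
rank ∂_0 = 0, rank ∂_1 = 4 ⇒ b_0 = 5 − 0 − 4 = 1; all invariant factors of ∂_1 are 1 so no torsion. So H_0 = Z.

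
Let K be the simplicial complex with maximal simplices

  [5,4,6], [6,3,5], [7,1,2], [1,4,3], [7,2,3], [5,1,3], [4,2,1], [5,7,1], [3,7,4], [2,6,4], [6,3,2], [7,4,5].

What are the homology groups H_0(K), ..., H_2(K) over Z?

H_0 = Z,  H_1 = Z_2,  H_2 = 0.

Fix the vertex order 1 < 2 < 3 < 4 < 5 < 6 < 7 and write every simplex with vertices in increasing order. Then dim K = 2 and the simplices of K are:

  0-simplices (7): [1], [2], [3], [4], [5], [6], [7]
  1-simplices (18): [1,2], [1,3], [1,4], [1,5], [1,7], [2,3], [2,4], [2,6], [2,7], [3,4], [3,5], [3,6], [3,7], [4,5], [4,6], [4,7], [5,6], [5,7]
  2-simplices (12): [1,2,4], [1,2,7], [1,3,4], [1,3,5], [1,5,7], [2,3,6], [2,3,7], [2,4,6], [3,4,7], [3,5,6], [4,5,6], [4,5,7]

Hence C_0 ≅ Z^7, C_1 ≅ Z^18, C_2 ≅ Z^12.

The boundary map ∂_1: C_1 → C_0 sends each edge [p,q] (with p < q) to q − p.
The resulting 7×18 matrix has rank 6, and its Smith normal form has invariant factors (1,1,1,1,1,1).

The boundary map ∂_2: C_2 → C_1 acts by ∂[p,q,r] = [q,r] − [p,r] + [p,q]. For instance
  ∂[1,5,7] = [5,7] − [1,7] + [1,5],
  ∂[2,3,7] = [3,7] − [2,7] + [2,3].
The resulting 18×12 matrix has rank 12, and its Smith normal form has invariant factors (1,1,1,1,1,1,1,1,1,1,1,2).

Now H_k = ker ∂_k / im ∂_{k+1}, so:

  H_0: rank C_0 − rank ∂_1 = 7 − 6 = 1, and the invariant factors of ∂_1 are all 1, so H_0 = Z.
  H_1: rank ker ∂_1 − rank ∂_2 = (18 − 6) − 12 = 0, and ∂_2 has invariant factor 2 > 1, so H_1 = Z_2.
  H_2: rank ker ∂_2 − rank ∂_3 = (12 − 12) − 0 = 0, and there is no ∂_3, so H_2 = 0.

As a check, the Euler characteristic is 7 − 18 + 12 = 1, which agrees with 1 − 0 + 0 = 1.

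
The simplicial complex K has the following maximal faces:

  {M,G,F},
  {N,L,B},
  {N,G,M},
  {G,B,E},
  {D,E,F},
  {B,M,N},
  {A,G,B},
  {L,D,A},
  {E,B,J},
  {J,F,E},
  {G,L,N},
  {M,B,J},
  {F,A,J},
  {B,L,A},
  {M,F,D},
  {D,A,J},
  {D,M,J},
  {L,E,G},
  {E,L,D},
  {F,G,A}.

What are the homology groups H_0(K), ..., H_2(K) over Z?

H_0 ≅ Z,  H_1 ≅ Z ⊕ Z_2,  H_2 = 0.

Take the total order A < B < D < E < F < G < J < L < M < N on the vertex set. Then K (dimension 2) consists of the simplices:

  0-simplices (10): A, B, D, E, F, G, J, L, M, N
  1-simplices (30): AB, AD, AF, AG, AJ, AL, BE, BG, BJ, BL, BM, BN, DE, DF, DJ, DL, DM, EF, EG, EJ, EL, FG, FJ, FM, GL, GM, GN, JM, LN, MN
  2-simplices (20): ABG, ABL, ADJ, ADL, AFG, AFJ, BEG, BEJ, BJM, BLN, BMN, DEF, DEL, DFM, DJM, EFJ, EGL, FGM, GLN, GMN

Hence C_0 ≅ Z^10, C_1 ≅ Z^30, C_2 ≅ Z^20.

∂_1: C_1 → C_0 maps an edge to its endpoints' difference, ∂[p,q] = q − p.
This gives a 10×30 integer matrix of rank 9; reducing to Smith normal form yields diagonal entries (1,1,1,1,1,1,1,1,1).

∂_2: C_2 → C_1 maps a triangle to the signed sum of its edges. For instance
  ∂DEF = EF − DF + DE,
  ∂DJM = JM − DM + DJ.
The 30×20 boundary matrix has rank 20 and Smith normal form diag(1,1,1,1,1,1,1,1,1,1,1,1,1,1,1,1,1,1,1,2).

Now H_k = ker ∂_k / im ∂_{k+1}, so:

  H_0: rank C_0 − rank ∂_1 = 10 − 9 = 1, and the invariant factors of ∂_1 are all 1, so H_0 = Z.
  H_1: rank ker ∂_1 − rank ∂_2 = (30 − 9) − 20 = 1, and ∂_2 has invariant factor 2 > 1, so H_1 = Z ⊕ Z_2.
  H_2: rank ker ∂_2 − rank ∂_3 = (20 − 20) − 0 = 0, and there is no ∂_3, so H_2 = 0.

As a check, the Euler characteristic is 10 − 30 + 20 = 0, which agrees with 1 − 1 + 0 = 0.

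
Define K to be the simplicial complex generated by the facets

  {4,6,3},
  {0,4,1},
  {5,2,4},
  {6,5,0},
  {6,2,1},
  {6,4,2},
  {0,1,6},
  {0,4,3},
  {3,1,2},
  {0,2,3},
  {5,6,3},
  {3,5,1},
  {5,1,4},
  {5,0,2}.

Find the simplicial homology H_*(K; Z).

H_0 = Z,  H_1 = Z^2,  H_2 = Z.

K has 7 vertices, 21 edges, 14 triangles.
rank ∂_0 = 0, rank ∂_1 = 6 ⇒ b_0 = 7 − 0 − 6 = 1; all invariant factors of ∂_1 are 1 so no torsion. So H_0 ≅ Z.
rank ∂_1 = 6, rank ∂_2 = 13 ⇒ b_1 = 21 − 6 − 13 = 2; all invariant factors of ∂_2 are 1 so no torsion. So H_1 ≅ Z^2.
rank ∂_2 = 13, rank ∂_3 = 0 ⇒ b_2 = 14 − 13 − 0 = 1. So H_2 ≅ Z.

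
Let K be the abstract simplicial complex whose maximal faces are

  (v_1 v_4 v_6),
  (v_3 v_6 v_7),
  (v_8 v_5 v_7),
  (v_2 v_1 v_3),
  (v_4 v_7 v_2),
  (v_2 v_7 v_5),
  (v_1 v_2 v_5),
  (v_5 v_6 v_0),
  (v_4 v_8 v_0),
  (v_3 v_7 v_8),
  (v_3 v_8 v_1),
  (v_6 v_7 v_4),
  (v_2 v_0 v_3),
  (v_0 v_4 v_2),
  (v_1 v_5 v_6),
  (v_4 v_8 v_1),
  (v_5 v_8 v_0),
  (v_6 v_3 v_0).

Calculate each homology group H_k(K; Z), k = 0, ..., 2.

We work with the vertex ordering v_0 < v_1 < v_2 < v_3 < v_4 < v_5 < v_6 < v_7 < v_8. The simplices of K, each written with vertices in increasing order, are:

  0-simplices (9): [v_0], [v_1], [v_2], [v_3], [v_4], [v_5], [v_6], [v_7], [v_8]
  1-simplices (27): (27 of them)
  2-simplices (18): (18 of them)

giving chain groups C_0 ≅ Z^9, C_1 ≅ Z^27, C_2 ≅ Z^18.

∂_1: C_1 → C_0 sends each edge [p,q] (with p < q) to q − p. For instance
  ∂[v_3,v_8] = [v_8] − [v_3].
The resulting 9×27 matrix has rank 8, and its Smith normal form has invariant factors (1,1,1,1,1,1,1,1).

Boundary ∂_2: C_2 → C_1 maps a triangle to the signed sum of its edges. For instance
  ∂[v_1,v_4,v_8] = [v_4,v_8] − [v_1,v_8] + [v_1,v_4],
  ∂[v_3,v_7,v_8] = [v_7,v_8] − [v_3,v_8] + [v_3,v_7].
This gives a 27×18 integer matrix of rank 17; reducing to Smith normal form yields diagonal entries (1,1,1,1,1,1,1,1,1,1,1,1,1,1,1,1,1).

Computing H_k = (kernel of ∂_k) / (image of ∂_{k+1}):

  H_0: rank C_0 − rank ∂_1 = 9 − 8 = 1, and the invariant factors of ∂_1 are all 1, so H_0 ≅ Z.
  H_1: rank ker ∂_1 − rank ∂_2 = (27 − 8) − 17 = 2, and the invariant factors of ∂_2 are all 1, so H_1 ≅ Z^2.
  H_2: rank ker ∂_2 − rank ∂_3 = (18 − 17) − 0 = 1, and there is no ∂_3, so H_2 ≅ Z.

(K is a triangulation of the torus T^2.)

H_0 ≅ Z,  H_1 ≅ Z^2,  H_2 ≅ Z.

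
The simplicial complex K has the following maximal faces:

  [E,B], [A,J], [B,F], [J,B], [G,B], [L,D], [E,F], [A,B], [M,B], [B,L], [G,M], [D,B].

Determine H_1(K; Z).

Take the total order A < B < D < E < F < G < J < L < M on the vertex set. Then K (dimension 1) consists of the simplices:

  0-simplices (9): A, B, D, E, F, G, J, L, M
  1-simplices (12): AB, AJ, BD, BE, BF, BG, BJ, BL, BM, DL, EF, GM

Hence C_0 ≅ Z^9, C_1 ≅ Z^12.

∂_1: C_1 → C_0 is given by ∂[p,q] = [q] − [p]. For instance
  ∂BG = G − B.
This gives a 9×12 integer matrix of rank 8; reducing to Smith normal form yields diagonal entries (1,1,1,1,1,1,1,1).

Computing H_k = (kernel of ∂_k) / (image of ∂_{k+1}):

  H_1: rank ker ∂_1 − rank ∂_2 = (12 − 8) − 0 = 4, and there is no ∂_2, so H_1 ≅ Z^4.

H_1 ≅ Z^4.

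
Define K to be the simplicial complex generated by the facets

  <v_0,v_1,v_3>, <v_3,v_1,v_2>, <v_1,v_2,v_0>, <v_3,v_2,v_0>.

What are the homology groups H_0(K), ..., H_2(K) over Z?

H_0 ≅ Z,  H_1 = 0,  H_2 ≅ Z.

Fix the vertex order v_0 < v_1 < v_2 < v_3 and write every simplex with vertices in increasing order. Then dim K = 2 and the simplices of K are:

  0-simplices (4): [v_0], [v_1], [v_2], [v_3]
  1-simplices (6): [v_0,v_1], [v_0,v_2], [v_0,v_3], [v_1,v_2], [v_1,v_3], [v_2,v_3]
  2-simplices (4): [v_0,v_1,v_2], [v_0,v_1,v_3], [v_0,v_2,v_3], [v_1,v_2,v_3]

so the chain groups are C_0 ≅ Z^4, C_1 ≅ Z^6, C_2 ≅ Z^4.

Boundary ∂_1: C_1 → C_0 is given by ∂[p,q] = [q] − [p].
This gives a 4×6 integer matrix of rank 3; reducing to Smith normal form yields diagonal entries (1,1,1).

Boundary ∂_2: C_2 → C_1 sends each 2-simplex [p,q,r] to [q,r] − [p,r] + [p,q]. For instance
  ∂[v_0,v_1,v_2] = [v_1,v_2] − [v_0,v_2] + [v_0,v_1],
  ∂[v_1,v_2,v_3] = [v_2,v_3] − [v_1,v_3] + [v_1,v_2].
The resulting 6×4 matrix has rank 3, and its Smith normal form has invariant factors (1,1,1).

From H_k ≅ ker(∂_k) / im(∂_{k+1}) we obtain:

  H_0: rank C_0 − rank ∂_1 = 4 − 3 = 1, and the invariant factors of ∂_1 are all 1, so H_0 = Z.
  H_1: rank ker ∂_1 − rank ∂_2 = (6 − 3) − 3 = 0, and the invariant factors of ∂_2 are all 1, so H_1 = 0.
  H_2: rank ker ∂_2 − rank ∂_3 = (4 − 3) − 0 = 1, and there is no ∂_3, so H_2 = Z.

(K is a triangulation of the 2-sphere S^2.)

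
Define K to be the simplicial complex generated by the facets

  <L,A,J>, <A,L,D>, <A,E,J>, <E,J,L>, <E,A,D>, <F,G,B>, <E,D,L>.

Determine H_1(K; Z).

We work with the vertex ordering A < B < D < E < F < G < J < L. The simplices of K, each written with vertices in increasing order, are:

  0-simplices (8): A, B, D, E, F, G, J, L
  1-simplices (12): AD, AE, AJ, AL, BF, BG, DE, DL, EJ, EL, FG, JL
  2-simplices (7): ADE, ADL, AEJ, AJL, BFG, DEL, EJL

Hence C_0 ≅ Z^8, C_1 ≅ Z^12, C_2 ≅ Z^7.

Boundary ∂_1: C_1 → C_0 maps an edge to its endpoints' difference, ∂[p,q] = q − p. For instance
  ∂AL = L − A.
The 8×12 boundary matrix has rank 6 and Smith normal form diag(1,1,1,1,1,1).

The boundary map ∂_2: C_2 → C_1 acts by ∂[p,q,r] = [q,r] − [p,r] + [p,q]. For instance
  ∂BFG = FG − BG + BF,
  ∂DEL = EL − DL + DE.
The resulting 12×7 matrix has rank 6, and its Smith normal form has invariant factors (1,1,1,1,1,1).

From H_k ≅ ker(∂_k) / im(∂_{k+1}) we obtain:

  H_1: rank ker ∂_1 − rank ∂_2 = (12 − 6) − 6 = 0, and the invariant factors of ∂_2 are all 1, so H_1 = 0.

H_1 = 0.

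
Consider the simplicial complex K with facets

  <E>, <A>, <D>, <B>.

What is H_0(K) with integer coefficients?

H_0 ≅ Z^4.

Take the total order A < B < D < E on the vertex set. Then K (dimension 0) consists of the simplices:

  0-simplices (4): A, B, D, E

so the chain groups are C_0 ≅ Z^4.

Now H_k = ker ∂_k / im ∂_{k+1}, so:

  H_0: rank C_0 − rank ∂_1 = 4 − 0 = 4, and there is no ∂_1, so H_0 ≅ Z^4.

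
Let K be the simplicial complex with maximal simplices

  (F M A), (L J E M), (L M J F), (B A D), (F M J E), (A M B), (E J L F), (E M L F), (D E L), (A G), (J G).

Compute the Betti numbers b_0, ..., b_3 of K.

Take the total order A < B < D < E < F < G < J < L < M on the vertex set. Then K (dimension 3) consists of the simplices:

  0-simplices (9): A, B, D, E, F, G, J, L, M
  1-simplices (20): AB, AD, AF, AG, AM, BD, BM, DE, DL, EF, EJ, EL, EM, FJ, FL, FM, GJ, JL, JM, LM
  2-simplices (14): ABD, ABM, AFM, DEL, EFJ, EFL, EFM, EJL, EJM, ELM, FJL, FJM, FLM, JLM
  3-simplices (5): EFJL, EFJM, EFLM, EJLM, FJLM

so the chain groups are C_0 ≅ Z^9, C_1 ≅ Z^20, C_2 ≅ Z^14, C_3 ≅ Z^5.

Boundary ∂_1: C_1 → C_0 sends each edge [p,q] (with p < q) to q − p.
The resulting 9×20 matrix has rank 8, and its Smith normal form has invariant factors (1,1,1,1,1,1,1,1).

∂_2: C_2 → C_1 sends each 2-simplex [p,q,r] to [q,r] − [p,r] + [p,q]. For instance
  ∂AFM = FM − AM + AF,
  ∂JLM = LM − JM + JL.
The resulting 20×14 matrix has rank 10, and its Smith normal form has invariant factors (1,1,1,1,1,1,1,1,1,1).

Boundary ∂_3: C_3 → C_2 sends each 3-simplex σ to the alternating sum Σ_i (−1)^i (σ with its i-th vertex removed). For instance
  ∂FJLM = JLM − FLM + FJM − FJL,
  ∂EFJM = FJM − EJM + EFM − EFJ.
This gives a 14×5 integer matrix of rank 4; reducing to Smith normal form yields diagonal entries (1,1,1,1).

Reading off H_k = ker ∂_k / im ∂_{k+1}:

  H_0: rank C_0 − rank ∂_1 = 9 − 8 = 1, and the invariant factors of ∂_1 are all 1, so H_0 = Z.
  H_1: rank ker ∂_1 − rank ∂_2 = (20 − 8) − 10 = 2, and the invariant factors of ∂_2 are all 1, so H_1 = Z^2.
  H_2: rank ker ∂_2 − rank ∂_3 = (14 − 10) − 4 = 0, and the invariant factors of ∂_3 are all 1, so H_2 = 0.
  H_3: rank ker ∂_3 − rank ∂_4 = (5 − 4) − 0 = 1, and there is no ∂_4, so H_3 = Z.

Hence the Betti numbers are b_0 = 1, b_1 = 2, b_2 = 0, b_3 = 1.

b_0 = 1, b_1 = 2, b_2 = 0, b_3 = 1.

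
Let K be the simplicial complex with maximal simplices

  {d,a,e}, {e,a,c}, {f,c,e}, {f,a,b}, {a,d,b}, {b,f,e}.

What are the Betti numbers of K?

b_0 = 1, b_1 = 1, b_2 = 0.

We work with the vertex ordering a < b < c < d < e < f. The simplices of K, each written with vertices in increasing order, are:

  0-simplices (6): a, b, c, d, e, f
  1-simplices (12): ab, ac, ad, ae, af, bd, be, bf, ce, cf, de, ef
  2-simplices (6): abd, abf, ace, ade, bef, cef

giving chain groups C_0 ≅ Z^6, C_1 ≅ Z^12, C_2 ≅ Z^6.

∂_1: C_1 → C_0 is given by ∂[p,q] = [q] − [p]. For instance
  ∂ab = b − a.
This gives a 6×12 integer matrix of rank 5; reducing to Smith normal form yields diagonal entries (1,1,1,1,1).

Boundary ∂_2: C_2 → C_1 maps a triangle to the signed sum of its edges. For instance
  ∂abf = bf − af + ab,
  ∂cef = ef − cf + ce.
As a 12×6 matrix over Z this has rank 6, with invariant factors (1,1,1,1,1,1).

Computing H_k = (kernel of ∂_k) / (image of ∂_{k+1}):

  H_0: rank C_0 − rank ∂_1 = 6 − 5 = 1, and the invariant factors of ∂_1 are all 1, so H_0 = Z.
  H_1: rank ker ∂_1 − rank ∂_2 = (12 − 5) − 6 = 1, and the invariant factors of ∂_2 are all 1, so H_1 = Z.
  H_2: rank ker ∂_2 − rank ∂_3 = (6 − 6) − 0 = 0, and there is no ∂_3, so H_2 = 0.

Hence the Betti numbers are b_0 = 1, b_1 = 1, b_2 = 0.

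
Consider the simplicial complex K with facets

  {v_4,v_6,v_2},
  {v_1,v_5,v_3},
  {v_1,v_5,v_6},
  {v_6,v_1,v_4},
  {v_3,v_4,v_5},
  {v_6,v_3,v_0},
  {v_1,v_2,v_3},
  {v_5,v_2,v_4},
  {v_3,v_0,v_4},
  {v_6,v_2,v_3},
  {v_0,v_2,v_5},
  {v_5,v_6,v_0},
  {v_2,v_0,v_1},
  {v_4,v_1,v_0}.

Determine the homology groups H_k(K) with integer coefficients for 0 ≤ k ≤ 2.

Fix the vertex order v_0 < v_1 < v_2 < v_3 < v_4 < v_5 < v_6 and write every simplex with vertices in increasing order. Then dim K = 2 and the simplices of K are:

  0-simplices (7): [v_0], [v_1], [v_2], [v_3], [v_4], [v_5], [v_6]
  1-simplices (21): (21 of them)
  2-simplices (14): (14 of them)

Hence C_0 ≅ Z^7, C_1 ≅ Z^21, C_2 ≅ Z^14.

∂_1: C_1 → C_0 sends each edge [p,q] (with p < q) to q − p.
As a 7×21 matrix over Z this has rank 6, with invariant factors (1,1,1,1,1,1).

∂_2: C_2 → C_1 acts by ∂[p,q,r] = [q,r] − [p,r] + [p,q]. For instance
  ∂[v_2,v_4,v_6] = [v_4,v_6] − [v_2,v_6] + [v_2,v_4],
  ∂[v_1,v_2,v_3] = [v_2,v_3] − [v_1,v_3] + [v_1,v_2].
The resulting 21×14 matrix has rank 13, and its Smith normal form has invariant factors (1,1,1,1,1,1,1,1,1,1,1,1,1).

Now H_k = ker ∂_k / im ∂_{k+1}, so:

  H_0: rank C_0 − rank ∂_1 = 7 − 6 = 1, and the invariant factors of ∂_1 are all 1, so H_0 ≅ Z.
  H_1: rank ker ∂_1 − rank ∂_2 = (21 − 6) − 13 = 2, and the invariant factors of ∂_2 are all 1, so H_1 ≅ Z^2.
  H_2: rank ker ∂_2 − rank ∂_3 = (14 − 13) − 0 = 1, and there is no ∂_3, so H_2 ≅ Z.

As a check, the Euler characteristic is 7 − 21 + 14 = 0, which agrees with 1 − 2 + 1 = 0.
(K is a triangulation of the torus T^2.)

H_0 ≅ Z,  H_1 ≅ Z^2,  H_2 ≅ Z.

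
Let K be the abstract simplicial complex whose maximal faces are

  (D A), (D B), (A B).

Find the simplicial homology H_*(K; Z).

H_0 = Z,  H_1 = Z.

Order the vertices as A < B < D. Listing each simplex with vertices in this order, K has dimension 1 with simplices:

  0-simplices (3): A, B, D
  1-simplices (3): AB, AD, BD

so the chain groups are C_0 ≅ Z^3, C_1 ≅ Z^3.

∂_1: C_1 → C_0 sends each edge [p,q] (with p < q) to q − p. For instance
  ∂AB = B − A.
This gives a 3×3 integer matrix of rank 2; reducing to Smith normal form yields diagonal entries (1,1).

From H_k ≅ ker(∂_k) / im(∂_{k+1}) we obtain:

  H_0: rank C_0 − rank ∂_1 = 3 − 2 = 1, and the invariant factors of ∂_1 are all 1, so H_0 = Z.
  H_1: rank ker ∂_1 − rank ∂_2 = (3 − 2) − 0 = 1, and there is no ∂_2, so H_1 = Z.

(K is a triangulation of the circle S^1.)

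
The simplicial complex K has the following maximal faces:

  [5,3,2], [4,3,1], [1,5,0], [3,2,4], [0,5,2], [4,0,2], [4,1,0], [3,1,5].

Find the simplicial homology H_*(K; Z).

H_0 ≅ Z,  H_1 = 0,  H_2 ≅ Z.

We work with the vertex ordering 0 < 1 < 2 < 3 < 4 < 5. The simplices of K, each written with vertices in increasing order, are:

  0-simplices (6): [0], [1], [2], [3], [4], [5]
  1-simplices (12): [0,1], [0,2], [0,4], [0,5], [1,3], [1,4], [1,5], [2,3], [2,4], [2,5], [3,4], [3,5]
  2-simplices (8): [0,1,4], [0,1,5], [0,2,4], [0,2,5], [1,3,4], [1,3,5], [2,3,4], [2,3,5]

giving chain groups C_0 ≅ Z^6, C_1 ≅ Z^12, C_2 ≅ Z^8.

Boundary ∂_1: C_1 → C_0 sends each edge [p,q] (with p < q) to q − p. For instance
  ∂[1,5] = [5] − [1].
The resulting 6×12 matrix has rank 5, and its Smith normal form has invariant factors (1,1,1,1,1).

The boundary map ∂_2: C_2 → C_1 sends each 2-simplex [p,q,r] to [q,r] − [p,r] + [p,q]. For instance
  ∂[0,1,5] = [1,5] − [0,5] + [0,1],
  ∂[2,3,4] = [3,4] − [2,4] + [2,3].
This gives a 12×8 integer matrix of rank 7; reducing to Smith normal form yields diagonal entries (1,1,1,1,1,1,1).

Reading off H_k = ker ∂_k / im ∂_{k+1}:

  H_0: rank C_0 − rank ∂_1 = 6 − 5 = 1, and the invariant factors of ∂_1 are all 1, so H_0 ≅ Z.
  H_1: rank ker ∂_1 − rank ∂_2 = (12 − 5) − 7 = 0, and the invariant factors of ∂_2 are all 1, so H_1 ≅ 0.
  H_2: rank ker ∂_2 − rank ∂_3 = (8 − 7) − 0 = 1, and there is no ∂_3, so H_2 ≅ Z.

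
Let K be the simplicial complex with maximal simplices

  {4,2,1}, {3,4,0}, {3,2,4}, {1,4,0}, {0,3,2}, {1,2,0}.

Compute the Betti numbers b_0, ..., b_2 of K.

b_0 = 1, b_1 = 0, b_2 = 1.

Order the vertices as 0 < 1 < 2 < 3 < 4. Listing each simplex with vertices in this order, K has dimension 2 with simplices:

  0-simplices (5): [0], [1], [2], [3], [4]
  1-simplices (9): [0,1], [0,2], [0,3], [0,4], [1,2], [1,4], [2,3], [2,4], [3,4]
  2-simplices (6): [0,1,2], [0,1,4], [0,2,3], [0,3,4], [1,2,4], [2,3,4]

so the chain groups are C_0 ≅ Z^5, C_1 ≅ Z^9, C_2 ≅ Z^6.

Boundary ∂_1: C_1 → C_0 sends each edge [p,q] (with p < q) to q − p.
The 5×9 boundary matrix has rank 4 and Smith normal form diag(1,1,1,1).

The boundary map ∂_2: C_2 → C_1 acts by ∂[p,q,r] = [q,r] − [p,r] + [p,q]. For instance
  ∂[2,3,4] = [3,4] − [2,4] + [2,3],
  ∂[0,1,4] = [1,4] − [0,4] + [0,1].
The 9×6 boundary matrix has rank 5 and Smith normal form diag(1,1,1,1,1).

Reading off H_k = ker ∂_k / im ∂_{k+1}:

  H_0: rank C_0 − rank ∂_1 = 5 − 4 = 1, and the invariant factors of ∂_1 are all 1, so H_0 = Z.
  H_1: rank ker ∂_1 − rank ∂_2 = (9 − 4) − 5 = 0, and the invariant factors of ∂_2 are all 1, so H_1 = 0.
  H_2: rank ker ∂_2 − rank ∂_3 = (6 − 5) − 0 = 1, and there is no ∂_3, so H_2 = Z.

Hence the Betti numbers are b_0 = 1, b_1 = 0, b_2 = 1.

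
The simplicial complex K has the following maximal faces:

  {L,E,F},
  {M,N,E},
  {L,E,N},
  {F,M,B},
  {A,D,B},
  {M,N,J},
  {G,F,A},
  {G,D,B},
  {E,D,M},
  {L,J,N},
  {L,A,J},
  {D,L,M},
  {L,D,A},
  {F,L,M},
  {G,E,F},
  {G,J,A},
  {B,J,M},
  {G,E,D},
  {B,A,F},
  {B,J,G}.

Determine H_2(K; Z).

H_2 ≅ 0.

K has 10 vertices, 30 edges, 20 triangles.
rank ∂_2 = 20, rank ∂_3 = 0 ⇒ b_2 = 20 − 20 − 0 = 0. So H_2 ≅ 0.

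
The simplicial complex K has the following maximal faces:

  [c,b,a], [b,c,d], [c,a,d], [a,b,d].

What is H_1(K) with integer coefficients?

Take the total order a < b < c < d on the vertex set. Then K (dimension 2) consists of the simplices:

  0-simplices (4): a, b, c, d
  1-simplices (6): ab, ac, ad, bc, bd, cd
  2-simplices (4): abc, abd, acd, bcd

so the chain groups are C_0 ≅ Z^4, C_1 ≅ Z^6, C_2 ≅ Z^4.

∂_1: C_1 → C_0 sends each edge [p,q] (with p < q) to q − p. For instance
  ∂ac = c − a.
This gives a 4×6 integer matrix of rank 3; reducing to Smith normal form yields diagonal entries (1,1,1).

Boundary ∂_2: C_2 → C_1 maps a triangle to the signed sum of its edges. For instance
  ∂acd = cd − ad + ac,
  ∂bcd = cd − bd + bc.
The resulting 6×4 matrix has rank 3, and its Smith normal form has invariant factors (1,1,1).

Now H_k = ker ∂_k / im ∂_{k+1}, so:

  H_1: rank ker ∂_1 − rank ∂_2 = (6 − 3) − 3 = 0, and the invariant factors of ∂_2 are all 1, so H_1 = 0.

(K is a triangulation of the 2-sphere S^2.)

H_1 = 0.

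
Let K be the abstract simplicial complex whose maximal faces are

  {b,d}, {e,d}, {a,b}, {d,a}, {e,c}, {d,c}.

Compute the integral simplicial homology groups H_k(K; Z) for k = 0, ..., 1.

H_0 ≅ Z,  H_1 ≅ Z^2.

K has 5 vertices, 6 edges.
rank ∂_0 = 0, rank ∂_1 = 4 ⇒ b_0 = 5 − 0 − 4 = 1; all invariant factors of ∂_1 are 1 so no torsion. So H_0 = Z.
rank ∂_1 = 4, rank ∂_2 = 0 ⇒ b_1 = 6 − 4 − 0 = 2. So H_1 = Z^2.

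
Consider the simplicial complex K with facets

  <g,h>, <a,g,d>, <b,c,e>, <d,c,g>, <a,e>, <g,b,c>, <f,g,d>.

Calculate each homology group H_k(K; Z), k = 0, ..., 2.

Fix the vertex order a < b < c < d < e < f < g < h and write every simplex with vertices in increasing order. Then dim K = 2 and the simplices of K are:

  0-simplices (8): a, b, c, d, e, f, g, h
  1-simplices (13): ad, ae, ag, bc, be, bg, cd, ce, cg, df, dg, fg, gh
  2-simplices (5): adg, bce, bcg, cdg, dfg

giving chain groups C_0 ≅ Z^8, C_1 ≅ Z^13, C_2 ≅ Z^5.

The boundary map ∂_1: C_1 → C_0 sends each edge [p,q] (with p < q) to q − p.
This gives a 8×13 integer matrix of rank 7; reducing to Smith normal form yields diagonal entries (1,1,1,1,1,1,1).

Boundary ∂_2: C_2 → C_1 acts by ∂[p,q,r] = [q,r] − [p,r] + [p,q]. For instance
  ∂dfg = fg − dg + df,
  ∂bce = ce − be + bc.
This gives a 13×5 integer matrix of rank 5; reducing to Smith normal form yields diagonal entries (1,1,1,1,1).

From H_k ≅ ker(∂_k) / im(∂_{k+1}) we obtain:

  H_0: rank C_0 − rank ∂_1 = 8 − 7 = 1, and the invariant factors of ∂_1 are all 1, so H_0 ≅ Z.
  H_1: rank ker ∂_1 − rank ∂_2 = (13 − 7) − 5 = 1, and the invariant factors of ∂_2 are all 1, so H_1 ≅ Z.
  H_2: rank ker ∂_2 − rank ∂_3 = (5 − 5) − 0 = 0, and there is no ∂_3, so H_2 ≅ 0.

As a check, the Euler characteristic is 8 − 13 + 5 = 0, which agrees with 1 − 1 + 0 = 0.

H_0 = Z,  H_1 = Z,  H_2 = 0.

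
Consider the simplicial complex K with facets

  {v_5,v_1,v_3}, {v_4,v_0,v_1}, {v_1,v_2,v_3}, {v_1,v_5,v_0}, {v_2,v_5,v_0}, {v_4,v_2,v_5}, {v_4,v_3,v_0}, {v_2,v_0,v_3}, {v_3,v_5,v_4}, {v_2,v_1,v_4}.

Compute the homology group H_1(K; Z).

Fix the vertex order v_0 < v_1 < v_2 < v_3 < v_4 < v_5 and write every simplex with vertices in increasing order. Then dim K = 2 and the simplices of K are:

  0-simplices (6): [v_0], [v_1], [v_2], [v_3], [v_4], [v_5]
  1-simplices (15): (15 of them)
  2-simplices (10): [v_0,v_1,v_4], [v_0,v_1,v_5], [v_0,v_2,v_3], [v_0,v_2,v_5], [v_0,v_3,v_4], [v_1,v_2,v_3], [v_1,v_2,v_4], [v_1,v_3,v_5], [v_2,v_4,v_5], [v_3,v_4,v_5]

so the chain groups are C_0 ≅ Z^6, C_1 ≅ Z^15, C_2 ≅ Z^10.

The boundary map ∂_1: C_1 → C_0 is given by ∂[p,q] = [q] − [p].
This gives a 6×15 integer matrix of rank 5; reducing to Smith normal form yields diagonal entries (1,1,1,1,1).

Boundary ∂_2: C_2 → C_1 maps a triangle to the signed sum of its edges. For instance
  ∂[v_3,v_4,v_5] = [v_4,v_5] − [v_3,v_5] + [v_3,v_4],
  ∂[v_0,v_2,v_5] = [v_2,v_5] − [v_0,v_5] + [v_0,v_2].
The resulting 15×10 matrix has rank 10, and its Smith normal form has invariant factors (1,1,1,1,1,1,1,1,1,2).

Reading off H_k = ker ∂_k / im ∂_{k+1}:

  H_1: rank ker ∂_1 − rank ∂_2 = (15 − 5) − 10 = 0, and ∂_2 has invariant factor 2 > 1, so H_1 ≅ Z/2.

(K is a triangulation of the real projective plane RP^2.)

H_1 = Z/2.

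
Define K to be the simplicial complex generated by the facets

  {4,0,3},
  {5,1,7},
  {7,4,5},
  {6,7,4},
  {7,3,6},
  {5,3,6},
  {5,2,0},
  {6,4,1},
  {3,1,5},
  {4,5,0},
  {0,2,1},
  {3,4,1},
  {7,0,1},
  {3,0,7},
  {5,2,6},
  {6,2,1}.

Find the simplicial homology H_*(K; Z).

Take the total order 0 < 1 < 2 < 3 < 4 < 5 < 6 < 7 on the vertex set. Then K (dimension 2) consists of the simplices:

  0-simplices (8): [0], [1], [2], [3], [4], [5], [6], [7]
  1-simplices (24): (24 of them)
  2-simplices (16): [0,1,2], [0,1,7], [0,2,5], [0,3,4], [0,3,7], [0,4,5], [1,2,6], [1,3,4], [1,3,5], [1,4,6], [1,5,7], [2,5,6], [3,5,6], [3,6,7], [4,5,7], [4,6,7]

Hence C_0 ≅ Z^8, C_1 ≅ Z^24, C_2 ≅ Z^16.

The boundary map ∂_1: C_1 → C_0 is given by ∂[p,q] = [q] − [p].
The resulting 8×24 matrix has rank 7, and its Smith normal form has invariant factors (1,1,1,1,1,1,1).

∂_2: C_2 → C_1 maps a triangle to the signed sum of its edges. For instance
  ∂[1,5,7] = [5,7] − [1,7] + [1,5],
  ∂[3,5,6] = [5,6] − [3,6] + [3,5].
The 24×16 boundary matrix has rank 15 and Smith normal form diag(1,1,1,1,1,1,1,1,1,1,1,1,1,1,1).

Computing H_k = (kernel of ∂_k) / (image of ∂_{k+1}):

  H_0: rank C_0 − rank ∂_1 = 8 − 7 = 1, and the invariant factors of ∂_1 are all 1, so H_0 = Z.
  H_1: rank ker ∂_1 − rank ∂_2 = (24 − 7) − 15 = 2, and the invariant factors of ∂_2 are all 1, so H_1 = Z^2.
  H_2: rank ker ∂_2 − rank ∂_3 = (16 − 15) − 0 = 1, and there is no ∂_3, so H_2 = Z.

H_0 ≅ Z,  H_1 ≅ Z^2,  H_2 ≅ Z.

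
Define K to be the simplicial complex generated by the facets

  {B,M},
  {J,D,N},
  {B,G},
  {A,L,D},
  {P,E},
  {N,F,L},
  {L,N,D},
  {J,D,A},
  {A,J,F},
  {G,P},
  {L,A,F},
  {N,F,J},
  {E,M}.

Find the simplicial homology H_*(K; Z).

We work with the vertex ordering A < B < D < E < F < G < J < L < M < N < P. The simplices of K, each written with vertices in increasing order, are:

  0-simplices (11): A, B, D, E, F, G, J, L, M, N, P
  1-simplices (17): AD, AF, AJ, AL, BG, BM, DJ, DL, DN, EM, EP, FJ, FL, FN, GP, JN, LN
  2-simplices (8): ADJ, ADL, AFJ, AFL, DJN, DLN, FJN, FLN

Hence C_0 ≅ Z^11, C_1 ≅ Z^17, C_2 ≅ Z^8.

The boundary map ∂_1: C_1 → C_0 sends each edge [p,q] (with p < q) to q − p. For instance
  ∂FN = N − F.
This gives a 11×17 integer matrix of rank 9; reducing to Smith normal form yields diagonal entries (1,1,1,1,1,1,1,1,1).

The boundary map ∂_2: C_2 → C_1 maps a triangle to the signed sum of its edges. For instance
  ∂ADJ = DJ − AJ + AD,
  ∂AFL = FL − AL + AF.
As a 17×8 matrix over Z this has rank 7, with invariant factors (1,1,1,1,1,1,1).

Reading off H_k = ker ∂_k / im ∂_{k+1}:

  H_0: rank C_0 − rank ∂_1 = 11 − 9 = 2, and the invariant factors of ∂_1 are all 1, so H_0 = Z^2.
  H_1: rank ker ∂_1 − rank ∂_2 = (17 − 9) − 7 = 1, and the invariant factors of ∂_2 are all 1, so H_1 = Z.
  H_2: rank ker ∂_2 − rank ∂_3 = (8 − 7) − 0 = 1, and there is no ∂_3, so H_2 = Z.

As a check, the Euler characteristic is 11 − 17 + 8 = 2, which agrees with 2 − 1 + 1 = 2.

H_0 = Z^2,  H_1 = Z,  H_2 = Z.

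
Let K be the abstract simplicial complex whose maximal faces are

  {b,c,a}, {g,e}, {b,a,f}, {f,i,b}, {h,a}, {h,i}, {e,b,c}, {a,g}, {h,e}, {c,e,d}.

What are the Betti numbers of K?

Take the total order a < b < c < d < e < f < g < h < i on the vertex set. Then K (dimension 2) consists of the simplices:

  0-simplices (9): a, b, c, d, e, f, g, h, i
  1-simplices (16): ab, ac, af, ag, ah, bc, be, bf, bi, cd, ce, de, eg, eh, fi, hi
  2-simplices (5): abc, abf, bce, bfi, cde

giving chain groups C_0 ≅ Z^9, C_1 ≅ Z^16, C_2 ≅ Z^5.

The boundary map ∂_1: C_1 → C_0 sends each edge [p,q] (with p < q) to q − p.
The 9×16 boundary matrix has rank 8 and Smith normal form diag(1,1,1,1,1,1,1,1).

Boundary ∂_2: C_2 → C_1 acts by ∂[p,q,r] = [q,r] − [p,r] + [p,q]. For instance
  ∂bce = ce − be + bc,
  ∂abc = bc − ac + ab.
As a 16×5 matrix over Z this has rank 5, with invariant factors (1,1,1,1,1).

Now H_k = ker ∂_k / im ∂_{k+1}, so:

  H_0: rank C_0 − rank ∂_1 = 9 − 8 = 1, and the invariant factors of ∂_1 are all 1, so H_0 ≅ Z.
  H_1: rank ker ∂_1 − rank ∂_2 = (16 − 8) − 5 = 3, and the invariant factors of ∂_2 are all 1, so H_1 ≅ Z^3.
  H_2: rank ker ∂_2 − rank ∂_3 = (5 − 5) − 0 = 0, and there is no ∂_3, so H_2 ≅ 0.

Hence the Betti numbers are b_0 = 1, b_1 = 3, b_2 = 0.

b_0 = 1, b_1 = 3, b_2 = 0.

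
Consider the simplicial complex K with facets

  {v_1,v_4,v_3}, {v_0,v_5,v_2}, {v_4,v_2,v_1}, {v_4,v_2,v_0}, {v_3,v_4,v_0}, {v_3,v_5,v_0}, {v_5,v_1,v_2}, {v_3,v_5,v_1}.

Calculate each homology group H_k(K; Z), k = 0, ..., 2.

H_0 ≅ Z,  H_1 = 0,  H_2 ≅ Z.

Fix the vertex order v_0 < v_1 < v_2 < v_3 < v_4 < v_5 and write every simplex with vertices in increasing order. Then dim K = 2 and the simplices of K are:

  0-simplices (6): [v_0], [v_1], [v_2], [v_3], [v_4], [v_5]
  1-simplices (12): [v_0,v_2], [v_0,v_3], [v_0,v_4], [v_0,v_5], [v_1,v_2], [v_1,v_3], [v_1,v_4], [v_1,v_5], [v_2,v_4], [v_2,v_5], [v_3,v_4], [v_3,v_5]
  2-simplices (8): [v_0,v_2,v_4], [v_0,v_2,v_5], [v_0,v_3,v_4], [v_0,v_3,v_5], [v_1,v_2,v_4], [v_1,v_2,v_5], [v_1,v_3,v_4], [v_1,v_3,v_5]

Hence C_0 ≅ Z^6, C_1 ≅ Z^12, C_2 ≅ Z^8.

∂_1: C_1 → C_0 sends each edge [p,q] (with p < q) to q − p. For instance
  ∂[v_1,v_5] = [v_5] − [v_1].
This gives a 6×12 integer matrix of rank 5; reducing to Smith normal form yields diagonal entries (1,1,1,1,1).

The boundary map ∂_2: C_2 → C_1 sends each 2-simplex [p,q,r] to [q,r] − [p,r] + [p,q]. For instance
  ∂[v_0,v_2,v_4] = [v_2,v_4] − [v_0,v_4] + [v_0,v_2],
  ∂[v_1,v_2,v_5] = [v_2,v_5] − [v_1,v_5] + [v_1,v_2].
As a 12×8 matrix over Z this has rank 7, with invariant factors (1,1,1,1,1,1,1).

Now H_k = ker ∂_k / im ∂_{k+1}, so:

  H_0: rank C_0 − rank ∂_1 = 6 − 5 = 1, and the invariant factors of ∂_1 are all 1, so H_0 ≅ Z.
  H_1: rank ker ∂_1 − rank ∂_2 = (12 − 5) − 7 = 0, and the invariant factors of ∂_2 are all 1, so H_1 ≅ 0.
  H_2: rank ker ∂_2 − rank ∂_3 = (8 − 7) − 0 = 1, and there is no ∂_3, so H_2 ≅ Z.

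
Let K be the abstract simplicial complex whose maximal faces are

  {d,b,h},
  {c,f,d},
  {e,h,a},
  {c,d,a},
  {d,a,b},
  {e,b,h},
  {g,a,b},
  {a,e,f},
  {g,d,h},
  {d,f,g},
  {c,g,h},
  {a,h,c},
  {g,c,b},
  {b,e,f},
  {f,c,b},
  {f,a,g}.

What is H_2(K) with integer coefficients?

H_2 = Z.

Order the vertices as a < b < c < d < e < f < g < h. Listing each simplex with vertices in this order, K has dimension 2 with simplices:

  0-simplices (8): a, b, c, d, e, f, g, h
  1-simplices (24): ab, ac, ad, ae, af, ag, ah, bc, bd, be, bf, bg, bh, cd, cf, cg, ch, df, dg, dh, ef, eh, fg, gh
  2-simplices (16): abd, abg, acd, ach, aef, aeh, afg, bcf, bcg, bdh, bef, beh, cdf, cgh, dfg, dgh

Hence C_0 ≅ Z^8, C_1 ≅ Z^24, C_2 ≅ Z^16.

The boundary map ∂_1: C_1 → C_0 maps an edge to its endpoints' difference, ∂[p,q] = q − p. For instance
  ∂dh = h − d.
This gives a 8×24 integer matrix of rank 7; reducing to Smith normal form yields diagonal entries (1,1,1,1,1,1,1).

The boundary map ∂_2: C_2 → C_1 maps a triangle to the signed sum of its edges. For instance
  ∂bdh = dh − bh + bd,
  ∂acd = cd − ad + ac.
As a 24×16 matrix over Z this has rank 15, with invariant factors (1,1,1,1,1,1,1,1,1,1,1,1,1,1,1).

Now H_k = ker ∂_k / im ∂_{k+1}, so:

  H_2: rank ker ∂_2 − rank ∂_3 = (16 − 15) − 0 = 1, and there is no ∂_3, so H_2 = Z.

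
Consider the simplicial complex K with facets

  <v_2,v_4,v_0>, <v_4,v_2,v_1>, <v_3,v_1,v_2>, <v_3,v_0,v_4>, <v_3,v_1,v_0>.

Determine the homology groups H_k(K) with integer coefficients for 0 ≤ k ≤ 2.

Take the total order v_0 < v_1 < v_2 < v_3 < v_4 on the vertex set. Then K (dimension 2) consists of the simplices:

  0-simplices (5): [v_0], [v_1], [v_2], [v_3], [v_4]
  1-simplices (10): [v_0,v_1], [v_0,v_2], [v_0,v_3], [v_0,v_4], [v_1,v_2], [v_1,v_3], [v_1,v_4], [v_2,v_3], [v_2,v_4], [v_3,v_4]
  2-simplices (5): [v_0,v_1,v_3], [v_0,v_2,v_4], [v_0,v_3,v_4], [v_1,v_2,v_3], [v_1,v_2,v_4]

giving chain groups C_0 ≅ Z^5, C_1 ≅ Z^10, C_2 ≅ Z^5.

The boundary map ∂_1: C_1 → C_0 maps an edge to its endpoints' difference, ∂[p,q] = q − p. For instance
  ∂[v_1,v_3] = [v_3] − [v_1].
The 5×10 boundary matrix has rank 4 and Smith normal form diag(1,1,1,1).

Boundary ∂_2: C_2 → C_1 acts by ∂[p,q,r] = [q,r] − [p,r] + [p,q]. For instance
  ∂[v_0,v_1,v_3] = [v_1,v_3] − [v_0,v_3] + [v_0,v_1],
  ∂[v_0,v_2,v_4] = [v_2,v_4] − [v_0,v_4] + [v_0,v_2].
This gives a 10×5 integer matrix of rank 5; reducing to Smith normal form yields diagonal entries (1,1,1,1,1).

Now H_k = ker ∂_k / im ∂_{k+1}, so:

  H_0: rank C_0 − rank ∂_1 = 5 − 4 = 1, and the invariant factors of ∂_1 are all 1, so H_0 ≅ Z.
  H_1: rank ker ∂_1 − rank ∂_2 = (10 − 4) − 5 = 1, and the invariant factors of ∂_2 are all 1, so H_1 ≅ Z.
  H_2: rank ker ∂_2 − rank ∂_3 = (5 − 5) − 0 = 0, and there is no ∂_3, so H_2 ≅ 0.

(K is a triangulation of the Möbius band.)

H_0 = Z,  H_1 = Z,  H_2 = 0.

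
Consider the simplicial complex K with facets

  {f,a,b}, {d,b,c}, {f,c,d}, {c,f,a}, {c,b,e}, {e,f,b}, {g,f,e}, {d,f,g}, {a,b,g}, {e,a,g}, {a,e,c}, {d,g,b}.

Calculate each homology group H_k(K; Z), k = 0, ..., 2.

H_0 ≅ Z,  H_1 ≅ Z/2,  H_2 = 0.

Order the vertices as a < b < c < d < e < f < g. Listing each simplex with vertices in this order, K has dimension 2 with simplices:

  0-simplices (7): a, b, c, d, e, f, g
  1-simplices (18): ab, ac, ae, af, ag, bc, bd, be, bf, bg, cd, ce, cf, df, dg, ef, eg, fg
  2-simplices (12): abf, abg, ace, acf, aeg, bcd, bce, bdg, bef, cdf, dfg, efg

so the chain groups are C_0 ≅ Z^7, C_1 ≅ Z^18, C_2 ≅ Z^12.

Boundary ∂_1: C_1 → C_0 maps an edge to its endpoints' difference, ∂[p,q] = q − p.
The 7×18 boundary matrix has rank 6 and Smith normal form diag(1,1,1,1,1,1).

The boundary map ∂_2: C_2 → C_1 sends each 2-simplex [p,q,r] to [q,r] − [p,r] + [p,q]. For instance
  ∂abf = bf − af + ab,
  ∂abg = bg − ag + ab.
The 18×12 boundary matrix has rank 12 and Smith normal form diag(1,1,1,1,1,1,1,1,1,1,1,2).

Computing H_k = (kernel of ∂_k) / (image of ∂_{k+1}):

  H_0: rank C_0 − rank ∂_1 = 7 − 6 = 1, and the invariant factors of ∂_1 are all 1, so H_0 ≅ Z.
  H_1: rank ker ∂_1 − rank ∂_2 = (18 − 6) − 12 = 0, and ∂_2 has invariant factor 2 > 1, so H_1 ≅ Z/2.
  H_2: rank ker ∂_2 − rank ∂_3 = (12 − 12) − 0 = 0, and there is no ∂_3, so H_2 ≅ 0.

As a check, the Euler characteristic is 7 − 18 + 12 = 1, which agrees with 1 − 0 + 0 = 1.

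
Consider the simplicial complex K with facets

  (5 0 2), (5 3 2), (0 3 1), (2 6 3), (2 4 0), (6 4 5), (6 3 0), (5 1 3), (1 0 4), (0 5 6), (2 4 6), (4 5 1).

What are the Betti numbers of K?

b_0 = 1, b_1 = 0, b_2 = 0.

Take the total order 0 < 1 < 2 < 3 < 4 < 5 < 6 on the vertex set. Then K (dimension 2) consists of the simplices:

  0-simplices (7): [0], [1], [2], [3], [4], [5], [6]
  1-simplices (18): [0,1], [0,2], [0,3], [0,4], [0,5], [0,6], [1,3], [1,4], [1,5], [2,3], [2,4], [2,5], [2,6], [3,5], [3,6], [4,5], [4,6], [5,6]
  2-simplices (12): [0,1,3], [0,1,4], [0,2,4], [0,2,5], [0,3,6], [0,5,6], [1,3,5], [1,4,5], [2,3,5], [2,3,6], [2,4,6], [4,5,6]

Hence C_0 ≅ Z^7, C_1 ≅ Z^18, C_2 ≅ Z^12.

∂_1: C_1 → C_0 maps an edge to its endpoints' difference, ∂[p,q] = q − p. For instance
  ∂[0,5] = [5] − [0].
The 7×18 boundary matrix has rank 6 and Smith normal form diag(1,1,1,1,1,1).

The boundary map ∂_2: C_2 → C_1 acts by ∂[p,q,r] = [q,r] − [p,r] + [p,q]. For instance
  ∂[0,1,3] = [1,3] − [0,3] + [0,1],
  ∂[2,3,6] = [3,6] − [2,6] + [2,3].
This gives a 18×12 integer matrix of rank 12; reducing to Smith normal form yields diagonal entries (1,1,1,1,1,1,1,1,1,1,1,2).

From H_k ≅ ker(∂_k) / im(∂_{k+1}) we obtain:

  H_0: rank C_0 − rank ∂_1 = 7 − 6 = 1, and the invariant factors of ∂_1 are all 1, so H_0 ≅ Z.
  H_1: rank ker ∂_1 − rank ∂_2 = (18 − 6) − 12 = 0, and ∂_2 has invariant factor 2 > 1, so H_1 ≅ Z/2.
  H_2: rank ker ∂_2 − rank ∂_3 = (12 − 12) − 0 = 0, and there is no ∂_3, so H_2 ≅ 0.

Hence the Betti numbers are b_0 = 1, b_1 = 0, b_2 = 0.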